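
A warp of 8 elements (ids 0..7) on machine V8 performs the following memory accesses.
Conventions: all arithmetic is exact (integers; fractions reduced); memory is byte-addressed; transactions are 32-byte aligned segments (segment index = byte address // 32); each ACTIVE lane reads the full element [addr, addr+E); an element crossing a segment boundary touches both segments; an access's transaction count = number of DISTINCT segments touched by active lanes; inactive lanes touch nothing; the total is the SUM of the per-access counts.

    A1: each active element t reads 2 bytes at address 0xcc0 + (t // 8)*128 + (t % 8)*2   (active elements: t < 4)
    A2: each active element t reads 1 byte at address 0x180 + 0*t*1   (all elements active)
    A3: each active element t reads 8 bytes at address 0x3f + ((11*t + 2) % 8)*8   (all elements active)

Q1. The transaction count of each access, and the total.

A1: 1 transaction
A2: 1 transaction
A3: 3 transactions

Answer: 1,1,3; total 5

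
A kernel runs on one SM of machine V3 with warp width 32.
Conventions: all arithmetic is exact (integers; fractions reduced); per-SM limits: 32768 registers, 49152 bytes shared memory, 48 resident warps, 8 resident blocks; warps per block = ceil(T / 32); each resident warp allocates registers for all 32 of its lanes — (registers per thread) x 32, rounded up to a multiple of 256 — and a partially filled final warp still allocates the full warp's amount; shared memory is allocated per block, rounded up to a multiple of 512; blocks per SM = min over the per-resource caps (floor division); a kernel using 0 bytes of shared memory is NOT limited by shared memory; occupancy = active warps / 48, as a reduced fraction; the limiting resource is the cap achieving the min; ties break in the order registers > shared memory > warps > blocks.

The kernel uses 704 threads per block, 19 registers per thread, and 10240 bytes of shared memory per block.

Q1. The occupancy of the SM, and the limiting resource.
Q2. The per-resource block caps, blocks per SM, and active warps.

Answer: occupancy 11/24, limited by registers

registers: 1 block
shared memory: 4 blocks
warps: 2 blocks
blocks: 8 blocks

Answer: 1 block, 22 active warps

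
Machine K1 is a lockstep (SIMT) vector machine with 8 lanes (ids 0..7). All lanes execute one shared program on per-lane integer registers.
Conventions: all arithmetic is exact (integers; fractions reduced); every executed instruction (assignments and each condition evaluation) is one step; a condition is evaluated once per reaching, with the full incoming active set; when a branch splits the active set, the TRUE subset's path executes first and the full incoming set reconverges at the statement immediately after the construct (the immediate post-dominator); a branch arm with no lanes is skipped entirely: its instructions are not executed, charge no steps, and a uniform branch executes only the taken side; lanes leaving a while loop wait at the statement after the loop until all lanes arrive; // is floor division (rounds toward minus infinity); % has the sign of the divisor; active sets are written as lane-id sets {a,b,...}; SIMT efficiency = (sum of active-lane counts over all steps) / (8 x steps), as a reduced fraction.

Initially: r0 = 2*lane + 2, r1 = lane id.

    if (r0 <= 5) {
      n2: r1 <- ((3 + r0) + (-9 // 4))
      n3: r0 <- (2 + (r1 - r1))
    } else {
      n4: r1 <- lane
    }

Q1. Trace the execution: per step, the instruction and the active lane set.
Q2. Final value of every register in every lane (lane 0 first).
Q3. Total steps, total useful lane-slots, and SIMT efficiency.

step 0: eval (r0 <= 5)               {0,1,2,3,4,5,6,7}
step 1: r1 <- ((3 + r0) + (-9 // 4)) {0,1}
step 2: r0 <- (2 + (r1 - r1))        {0,1}
step 3: r1 <- lane                   {2,3,4,5,6,7}

Answer: 4 steps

r0: 2,2,6,8,10,12,14,16
r1: 2,4,2,3,4,5,6,7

steps = 4; useful = 18; efficiency = 18/32 = 9/16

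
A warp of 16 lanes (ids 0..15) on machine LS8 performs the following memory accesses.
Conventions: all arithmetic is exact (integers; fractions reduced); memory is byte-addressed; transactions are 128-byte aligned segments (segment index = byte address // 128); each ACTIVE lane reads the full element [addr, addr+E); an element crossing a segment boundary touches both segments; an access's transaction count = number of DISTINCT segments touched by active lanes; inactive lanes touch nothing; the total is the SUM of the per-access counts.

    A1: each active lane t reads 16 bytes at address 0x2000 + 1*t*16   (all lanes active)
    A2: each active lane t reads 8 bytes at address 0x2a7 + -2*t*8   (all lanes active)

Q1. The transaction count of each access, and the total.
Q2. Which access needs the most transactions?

A1: 2 transactions
A2: 3 transactions

Answer: 2,3; total 5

Answer: A2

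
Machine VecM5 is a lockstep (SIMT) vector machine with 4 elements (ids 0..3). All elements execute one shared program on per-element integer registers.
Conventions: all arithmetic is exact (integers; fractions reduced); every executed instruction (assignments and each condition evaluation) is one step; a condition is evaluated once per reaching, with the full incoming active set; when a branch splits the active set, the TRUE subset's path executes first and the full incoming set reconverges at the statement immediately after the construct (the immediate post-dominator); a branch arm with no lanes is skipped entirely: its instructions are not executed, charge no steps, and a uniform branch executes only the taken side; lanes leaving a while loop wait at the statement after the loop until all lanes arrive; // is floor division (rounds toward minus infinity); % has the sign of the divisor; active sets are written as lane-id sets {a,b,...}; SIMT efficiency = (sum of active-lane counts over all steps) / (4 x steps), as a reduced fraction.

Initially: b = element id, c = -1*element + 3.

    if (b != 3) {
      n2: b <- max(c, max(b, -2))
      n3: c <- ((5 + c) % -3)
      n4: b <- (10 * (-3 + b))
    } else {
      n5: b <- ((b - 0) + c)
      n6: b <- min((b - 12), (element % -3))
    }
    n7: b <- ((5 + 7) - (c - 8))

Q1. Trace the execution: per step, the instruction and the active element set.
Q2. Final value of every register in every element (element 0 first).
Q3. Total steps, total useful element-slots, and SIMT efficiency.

step 0: eval (b != 3)                {0,1,2,3}
step 1: b <- max(c, max(b, -2))      {0,1,2}
step 2: c <- ((5 + c) % -3)          {0,1,2}
step 3: b <- (10 * (-3 + b))         {0,1,2}
step 4: b <- ((b - 0) + c)           {3}
step 5: b <- min((b - 12), (element % -3)) {3}
step 6: b <- ((5 + 7) - (c - 8))     {0,1,2,3}

Answer: 7 steps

b: 21,22,20,20
c: -1,-2,0,0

steps = 7; useful = 19; efficiency = 19/28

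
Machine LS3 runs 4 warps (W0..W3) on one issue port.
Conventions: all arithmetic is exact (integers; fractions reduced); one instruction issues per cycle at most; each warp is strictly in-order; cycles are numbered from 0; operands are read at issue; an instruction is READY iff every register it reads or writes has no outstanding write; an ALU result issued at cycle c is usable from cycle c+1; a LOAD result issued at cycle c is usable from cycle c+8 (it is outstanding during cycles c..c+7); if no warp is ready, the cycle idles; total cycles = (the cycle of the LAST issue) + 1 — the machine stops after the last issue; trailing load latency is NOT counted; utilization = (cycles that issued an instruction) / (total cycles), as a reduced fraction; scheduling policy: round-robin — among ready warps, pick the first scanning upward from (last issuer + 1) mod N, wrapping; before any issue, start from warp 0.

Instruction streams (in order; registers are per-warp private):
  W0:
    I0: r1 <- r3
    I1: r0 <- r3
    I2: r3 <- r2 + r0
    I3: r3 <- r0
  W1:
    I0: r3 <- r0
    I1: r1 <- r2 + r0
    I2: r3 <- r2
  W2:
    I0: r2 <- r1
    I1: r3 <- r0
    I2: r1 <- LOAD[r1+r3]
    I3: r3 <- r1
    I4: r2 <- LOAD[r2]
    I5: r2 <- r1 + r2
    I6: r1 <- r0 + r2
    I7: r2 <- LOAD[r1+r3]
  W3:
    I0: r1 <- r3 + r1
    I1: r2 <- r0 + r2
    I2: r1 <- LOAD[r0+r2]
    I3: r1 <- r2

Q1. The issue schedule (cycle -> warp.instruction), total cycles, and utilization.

cycle 0: W0.I0
cycle 1: W1.I0
cycle 2: W2.I0
cycle 3: W3.I0
cycle 4: W0.I1
cycle 5: W1.I1
cycle 6: W2.I1
cycle 7: W3.I1
cycle 8: W0.I2
cycle 9: W1.I2
cycle 10: W2.I2
cycle 11: W3.I2
cycle 12: W0.I3
cycle 13: idle
cycle 14: idle
cycle 15: idle
cycle 16: idle
cycle 17: idle
cycle 18: W2.I3
cycle 19: W3.I3
cycle 20: W2.I4
cycle 21: idle
cycle 22: idle
cycle 23: idle
cycle 24: idle
cycle 25: idle
cycle 26: idle
cycle 27: idle
cycle 28: W2.I5
cycle 29: W2.I6
cycle 30: W2.I7

Answer: 31 cycles, utilization 19/31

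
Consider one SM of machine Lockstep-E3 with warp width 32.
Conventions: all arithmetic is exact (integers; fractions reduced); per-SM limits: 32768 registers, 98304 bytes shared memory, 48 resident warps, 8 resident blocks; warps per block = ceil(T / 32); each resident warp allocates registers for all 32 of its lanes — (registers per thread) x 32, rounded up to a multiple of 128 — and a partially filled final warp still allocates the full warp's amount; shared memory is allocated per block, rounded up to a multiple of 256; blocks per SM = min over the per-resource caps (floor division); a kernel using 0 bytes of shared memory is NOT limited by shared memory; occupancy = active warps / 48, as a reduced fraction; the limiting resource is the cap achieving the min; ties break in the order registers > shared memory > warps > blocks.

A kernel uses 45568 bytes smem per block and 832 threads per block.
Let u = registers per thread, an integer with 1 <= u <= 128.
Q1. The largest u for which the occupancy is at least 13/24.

Answer: u = 36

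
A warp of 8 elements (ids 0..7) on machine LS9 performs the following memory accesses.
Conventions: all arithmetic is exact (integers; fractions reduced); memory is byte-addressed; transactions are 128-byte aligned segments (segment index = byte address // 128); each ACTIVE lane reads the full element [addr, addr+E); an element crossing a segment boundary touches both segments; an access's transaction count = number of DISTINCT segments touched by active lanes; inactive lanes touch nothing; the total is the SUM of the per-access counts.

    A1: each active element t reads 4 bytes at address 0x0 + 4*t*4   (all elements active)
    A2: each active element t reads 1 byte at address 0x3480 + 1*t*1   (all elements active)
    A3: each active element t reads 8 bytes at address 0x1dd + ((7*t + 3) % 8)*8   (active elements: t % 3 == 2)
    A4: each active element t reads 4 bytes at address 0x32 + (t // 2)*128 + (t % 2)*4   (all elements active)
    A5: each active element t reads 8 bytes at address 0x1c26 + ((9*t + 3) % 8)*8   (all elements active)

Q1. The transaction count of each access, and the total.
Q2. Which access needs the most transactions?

A1: 1 transaction
A2: 1 transaction
A3: 2 transactions
A4: 4 transactions
A5: 1 transaction

Answer: 1,1,2,4,1; total 9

Answer: A4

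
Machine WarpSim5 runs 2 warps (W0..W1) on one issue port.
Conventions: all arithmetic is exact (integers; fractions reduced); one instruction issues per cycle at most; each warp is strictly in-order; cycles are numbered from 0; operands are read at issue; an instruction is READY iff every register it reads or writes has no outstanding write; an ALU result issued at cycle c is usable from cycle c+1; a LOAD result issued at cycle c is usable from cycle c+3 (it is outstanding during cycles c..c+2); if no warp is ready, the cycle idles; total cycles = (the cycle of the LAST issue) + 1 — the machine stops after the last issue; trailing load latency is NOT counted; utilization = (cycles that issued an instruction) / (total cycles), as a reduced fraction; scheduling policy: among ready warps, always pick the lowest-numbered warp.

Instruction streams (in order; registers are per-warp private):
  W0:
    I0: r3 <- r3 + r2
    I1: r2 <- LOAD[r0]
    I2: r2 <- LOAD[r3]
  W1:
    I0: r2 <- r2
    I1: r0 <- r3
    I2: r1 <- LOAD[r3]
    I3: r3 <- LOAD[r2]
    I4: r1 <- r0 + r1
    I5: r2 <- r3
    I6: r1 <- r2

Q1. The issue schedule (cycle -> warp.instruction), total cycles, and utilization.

cycle 0: W0.I0
cycle 1: W0.I1
cycle 2: W1.I0
cycle 3: W1.I1
cycle 4: W0.I2
cycle 5: W1.I2
cycle 6: W1.I3
cycle 7: idle
cycle 8: W1.I4
cycle 9: W1.I5
cycle 10: W1.I6

Answer: 11 cycles, utilization 10/11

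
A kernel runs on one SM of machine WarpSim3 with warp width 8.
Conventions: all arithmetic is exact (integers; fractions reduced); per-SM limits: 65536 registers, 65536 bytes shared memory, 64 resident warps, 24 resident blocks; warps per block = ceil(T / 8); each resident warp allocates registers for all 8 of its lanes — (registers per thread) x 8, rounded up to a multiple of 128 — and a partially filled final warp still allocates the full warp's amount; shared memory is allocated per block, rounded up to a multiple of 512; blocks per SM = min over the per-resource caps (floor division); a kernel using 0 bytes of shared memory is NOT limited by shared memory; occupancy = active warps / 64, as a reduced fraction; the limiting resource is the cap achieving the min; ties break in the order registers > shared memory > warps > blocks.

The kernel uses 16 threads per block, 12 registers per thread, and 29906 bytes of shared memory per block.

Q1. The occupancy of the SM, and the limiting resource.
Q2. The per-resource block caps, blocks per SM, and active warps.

Answer: occupancy 1/16, limited by shared memory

registers: 256 blocks
shared memory: 2 blocks
warps: 32 blocks
blocks: 24 blocks

Answer: 2 blocks, 4 active warps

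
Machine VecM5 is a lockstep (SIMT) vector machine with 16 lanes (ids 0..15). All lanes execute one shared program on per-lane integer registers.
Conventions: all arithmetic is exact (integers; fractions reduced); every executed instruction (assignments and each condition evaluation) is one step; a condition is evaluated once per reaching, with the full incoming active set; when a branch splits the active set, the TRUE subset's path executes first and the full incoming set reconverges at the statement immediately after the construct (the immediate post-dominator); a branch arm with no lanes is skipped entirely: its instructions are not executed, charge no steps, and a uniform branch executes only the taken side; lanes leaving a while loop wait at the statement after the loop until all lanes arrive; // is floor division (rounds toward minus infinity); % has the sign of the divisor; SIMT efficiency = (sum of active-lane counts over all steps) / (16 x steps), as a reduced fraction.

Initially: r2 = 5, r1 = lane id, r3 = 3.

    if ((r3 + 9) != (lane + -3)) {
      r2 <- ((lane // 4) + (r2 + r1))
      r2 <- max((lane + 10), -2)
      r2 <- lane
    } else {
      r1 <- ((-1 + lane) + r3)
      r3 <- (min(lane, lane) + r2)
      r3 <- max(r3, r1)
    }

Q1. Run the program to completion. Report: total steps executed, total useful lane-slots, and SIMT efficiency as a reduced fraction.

Answer: 7 steps, 64 useful, 4/7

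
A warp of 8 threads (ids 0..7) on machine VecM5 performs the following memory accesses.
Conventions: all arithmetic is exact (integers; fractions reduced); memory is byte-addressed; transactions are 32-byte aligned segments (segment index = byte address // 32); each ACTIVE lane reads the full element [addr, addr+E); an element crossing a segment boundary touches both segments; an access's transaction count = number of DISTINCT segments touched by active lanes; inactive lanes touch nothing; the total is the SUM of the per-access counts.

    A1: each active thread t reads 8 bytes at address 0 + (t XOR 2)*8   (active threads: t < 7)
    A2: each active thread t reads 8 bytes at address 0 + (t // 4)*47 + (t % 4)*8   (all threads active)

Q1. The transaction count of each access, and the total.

A1: 2 transactions
A2: 3 transactions

Answer: 2,3; total 5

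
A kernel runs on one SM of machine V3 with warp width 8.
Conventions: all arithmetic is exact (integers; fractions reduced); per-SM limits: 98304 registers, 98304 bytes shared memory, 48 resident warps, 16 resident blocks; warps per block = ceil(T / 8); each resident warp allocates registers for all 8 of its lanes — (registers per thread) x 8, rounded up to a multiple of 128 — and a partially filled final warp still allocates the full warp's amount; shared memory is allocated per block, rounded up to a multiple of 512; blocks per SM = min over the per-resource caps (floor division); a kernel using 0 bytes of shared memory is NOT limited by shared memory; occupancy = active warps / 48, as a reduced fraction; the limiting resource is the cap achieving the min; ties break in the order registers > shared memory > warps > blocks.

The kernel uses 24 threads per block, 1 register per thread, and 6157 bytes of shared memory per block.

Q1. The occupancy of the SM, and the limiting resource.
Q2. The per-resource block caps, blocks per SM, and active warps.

Answer: occupancy 7/8, limited by shared memory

registers: 256 blocks
shared memory: 14 blocks
warps: 16 blocks
blocks: 16 blocks

Answer: 14 blocks, 42 active warps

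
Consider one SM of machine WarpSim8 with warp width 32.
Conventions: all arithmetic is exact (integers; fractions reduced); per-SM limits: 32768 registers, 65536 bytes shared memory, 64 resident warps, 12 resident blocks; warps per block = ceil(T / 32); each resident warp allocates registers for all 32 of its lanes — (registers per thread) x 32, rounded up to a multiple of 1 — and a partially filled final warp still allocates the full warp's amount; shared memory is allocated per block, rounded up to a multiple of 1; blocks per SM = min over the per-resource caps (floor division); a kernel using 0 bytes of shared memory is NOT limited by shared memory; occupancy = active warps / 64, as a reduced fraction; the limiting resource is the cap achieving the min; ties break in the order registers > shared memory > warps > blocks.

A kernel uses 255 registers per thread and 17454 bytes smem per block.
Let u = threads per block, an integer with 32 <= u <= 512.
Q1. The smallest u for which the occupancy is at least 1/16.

Answer: u = 33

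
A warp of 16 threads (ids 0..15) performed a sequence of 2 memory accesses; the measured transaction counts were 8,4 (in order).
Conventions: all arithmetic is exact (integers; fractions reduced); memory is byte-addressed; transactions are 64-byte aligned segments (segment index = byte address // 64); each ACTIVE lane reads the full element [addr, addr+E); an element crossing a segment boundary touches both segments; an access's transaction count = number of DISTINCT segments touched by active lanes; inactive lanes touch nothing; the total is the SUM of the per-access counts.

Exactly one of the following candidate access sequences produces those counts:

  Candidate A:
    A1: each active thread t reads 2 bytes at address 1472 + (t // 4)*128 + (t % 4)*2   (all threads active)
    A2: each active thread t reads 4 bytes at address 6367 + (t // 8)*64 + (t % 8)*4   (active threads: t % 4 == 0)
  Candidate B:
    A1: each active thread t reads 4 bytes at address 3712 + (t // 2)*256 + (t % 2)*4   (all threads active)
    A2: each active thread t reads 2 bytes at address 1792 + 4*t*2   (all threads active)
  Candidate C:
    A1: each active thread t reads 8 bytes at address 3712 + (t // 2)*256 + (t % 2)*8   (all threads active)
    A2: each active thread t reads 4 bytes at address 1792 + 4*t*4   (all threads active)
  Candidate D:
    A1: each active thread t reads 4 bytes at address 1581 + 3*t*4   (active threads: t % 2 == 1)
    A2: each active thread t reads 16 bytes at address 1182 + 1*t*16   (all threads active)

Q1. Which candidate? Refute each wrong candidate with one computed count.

A: A1 gives 4 transactions, not 8
B: A2 gives 2 transactions, not 4
D: A1 gives 4 transactions, not 8
C: all counts match (8,4)

Answer: C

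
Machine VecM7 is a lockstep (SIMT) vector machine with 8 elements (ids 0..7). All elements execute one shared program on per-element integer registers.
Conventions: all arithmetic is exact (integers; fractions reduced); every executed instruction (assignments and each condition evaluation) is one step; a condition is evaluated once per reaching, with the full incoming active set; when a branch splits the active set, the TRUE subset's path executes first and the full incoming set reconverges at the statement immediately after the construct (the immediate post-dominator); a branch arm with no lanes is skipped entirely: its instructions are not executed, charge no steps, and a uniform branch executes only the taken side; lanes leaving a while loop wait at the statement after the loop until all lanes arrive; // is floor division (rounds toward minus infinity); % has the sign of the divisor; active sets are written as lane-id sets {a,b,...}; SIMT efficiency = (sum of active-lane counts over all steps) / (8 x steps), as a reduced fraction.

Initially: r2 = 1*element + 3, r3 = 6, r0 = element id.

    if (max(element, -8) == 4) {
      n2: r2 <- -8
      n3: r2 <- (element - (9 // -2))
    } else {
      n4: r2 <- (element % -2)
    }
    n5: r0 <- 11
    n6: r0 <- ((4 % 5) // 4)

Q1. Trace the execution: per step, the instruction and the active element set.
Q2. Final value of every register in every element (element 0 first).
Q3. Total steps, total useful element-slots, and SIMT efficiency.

step 0: eval (max(element, -8) == 4) {0,1,2,3,4,5,6,7}
step 1: r2 <- -8                     {4}
step 2: r2 <- (element - (9 // -2))  {4}
step 3: r2 <- (element % -2)         {0,1,2,3,5,6,7}
step 4: r0 <- 11                     {0,1,2,3,4,5,6,7}
step 5: r0 <- ((4 % 5) // 4)         {0,1,2,3,4,5,6,7}

Answer: 6 steps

r2: 0,-1,0,-1,9,-1,0,-1
r3: 6,6,6,6,6,6,6,6
r0: 1,1,1,1,1,1,1,1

steps = 6; useful = 33; efficiency = 33/48 = 11/16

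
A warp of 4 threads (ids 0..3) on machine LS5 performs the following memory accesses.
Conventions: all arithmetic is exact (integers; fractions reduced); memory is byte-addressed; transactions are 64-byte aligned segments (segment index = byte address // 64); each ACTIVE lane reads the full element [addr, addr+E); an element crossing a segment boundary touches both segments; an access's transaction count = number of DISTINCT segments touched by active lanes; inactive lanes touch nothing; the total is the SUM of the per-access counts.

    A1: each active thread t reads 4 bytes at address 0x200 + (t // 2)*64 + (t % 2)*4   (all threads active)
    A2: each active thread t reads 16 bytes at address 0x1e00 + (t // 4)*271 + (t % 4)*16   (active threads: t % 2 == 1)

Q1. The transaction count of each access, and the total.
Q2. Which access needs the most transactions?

A1: 2 transactions
A2: 1 transaction

Answer: 2,1; total 3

Answer: A1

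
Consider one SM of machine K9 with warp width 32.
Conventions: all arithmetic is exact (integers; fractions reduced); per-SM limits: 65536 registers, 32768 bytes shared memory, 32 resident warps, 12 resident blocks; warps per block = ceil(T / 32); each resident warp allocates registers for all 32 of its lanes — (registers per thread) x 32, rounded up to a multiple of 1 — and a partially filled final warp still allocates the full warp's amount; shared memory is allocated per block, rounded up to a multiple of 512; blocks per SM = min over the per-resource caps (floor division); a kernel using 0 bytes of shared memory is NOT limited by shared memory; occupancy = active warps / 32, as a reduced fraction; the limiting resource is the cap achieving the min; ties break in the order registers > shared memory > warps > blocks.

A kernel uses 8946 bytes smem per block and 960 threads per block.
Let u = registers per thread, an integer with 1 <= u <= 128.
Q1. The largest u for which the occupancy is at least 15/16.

Answer: u = 68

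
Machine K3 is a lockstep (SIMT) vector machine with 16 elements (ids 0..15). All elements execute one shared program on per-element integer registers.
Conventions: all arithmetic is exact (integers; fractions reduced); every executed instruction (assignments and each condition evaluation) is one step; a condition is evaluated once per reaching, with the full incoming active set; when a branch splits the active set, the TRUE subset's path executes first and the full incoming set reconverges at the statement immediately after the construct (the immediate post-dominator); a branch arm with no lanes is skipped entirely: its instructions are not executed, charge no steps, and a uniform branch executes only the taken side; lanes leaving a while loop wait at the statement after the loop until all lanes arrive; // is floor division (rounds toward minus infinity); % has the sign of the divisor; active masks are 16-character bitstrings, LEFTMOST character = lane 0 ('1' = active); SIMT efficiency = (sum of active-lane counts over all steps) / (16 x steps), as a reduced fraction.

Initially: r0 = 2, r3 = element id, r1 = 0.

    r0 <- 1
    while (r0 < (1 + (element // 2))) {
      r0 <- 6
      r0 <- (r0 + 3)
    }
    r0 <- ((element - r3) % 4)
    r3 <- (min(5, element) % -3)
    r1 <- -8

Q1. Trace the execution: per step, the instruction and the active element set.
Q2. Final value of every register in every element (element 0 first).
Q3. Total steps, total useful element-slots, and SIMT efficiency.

step 0: r0 <- 1                      1111111111111111
step 1: eval (r0 < (1 + (element // 2))) 1111111111111111
step 2: r0 <- 6                      0011111111111111
step 3: r0 <- (r0 + 3)               0011111111111111
step 4: eval (r0 < (1 + (element // 2))) 0011111111111111
step 5: r0 <- ((element - r3) % 4)   1111111111111111
step 6: r3 <- (min(5, element) % -3) 1111111111111111
step 7: r1 <- -8                     1111111111111111

Answer: 8 steps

r0: 0,0,0,0,0,0,0,0,0,0,0,0,0,0,0,0
r3: 0,-2,-1,0,-2,-1,-1,-1,-1,-1,-1,-1,-1,-1,-1,-1
r1: -8,-8,-8,-8,-8,-8,-8,-8,-8,-8,-8,-8,-8,-8,-8,-8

steps = 8; useful = 122; efficiency = 122/128 = 61/64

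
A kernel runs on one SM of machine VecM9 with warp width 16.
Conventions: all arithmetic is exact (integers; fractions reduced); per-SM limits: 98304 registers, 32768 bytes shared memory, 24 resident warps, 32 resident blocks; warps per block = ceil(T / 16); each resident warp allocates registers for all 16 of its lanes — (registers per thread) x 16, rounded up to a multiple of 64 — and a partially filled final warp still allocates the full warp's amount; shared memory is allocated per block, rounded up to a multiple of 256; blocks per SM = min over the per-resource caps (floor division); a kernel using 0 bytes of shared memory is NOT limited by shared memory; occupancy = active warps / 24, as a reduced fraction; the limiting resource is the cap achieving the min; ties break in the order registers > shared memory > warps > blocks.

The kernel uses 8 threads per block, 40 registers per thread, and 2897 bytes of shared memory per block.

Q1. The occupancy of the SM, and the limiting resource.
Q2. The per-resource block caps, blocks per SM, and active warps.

Answer: occupancy 5/12, limited by shared memory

registers: 153 blocks
shared memory: 10 blocks
warps: 24 blocks
blocks: 32 blocks

Answer: 10 blocks, 10 active warps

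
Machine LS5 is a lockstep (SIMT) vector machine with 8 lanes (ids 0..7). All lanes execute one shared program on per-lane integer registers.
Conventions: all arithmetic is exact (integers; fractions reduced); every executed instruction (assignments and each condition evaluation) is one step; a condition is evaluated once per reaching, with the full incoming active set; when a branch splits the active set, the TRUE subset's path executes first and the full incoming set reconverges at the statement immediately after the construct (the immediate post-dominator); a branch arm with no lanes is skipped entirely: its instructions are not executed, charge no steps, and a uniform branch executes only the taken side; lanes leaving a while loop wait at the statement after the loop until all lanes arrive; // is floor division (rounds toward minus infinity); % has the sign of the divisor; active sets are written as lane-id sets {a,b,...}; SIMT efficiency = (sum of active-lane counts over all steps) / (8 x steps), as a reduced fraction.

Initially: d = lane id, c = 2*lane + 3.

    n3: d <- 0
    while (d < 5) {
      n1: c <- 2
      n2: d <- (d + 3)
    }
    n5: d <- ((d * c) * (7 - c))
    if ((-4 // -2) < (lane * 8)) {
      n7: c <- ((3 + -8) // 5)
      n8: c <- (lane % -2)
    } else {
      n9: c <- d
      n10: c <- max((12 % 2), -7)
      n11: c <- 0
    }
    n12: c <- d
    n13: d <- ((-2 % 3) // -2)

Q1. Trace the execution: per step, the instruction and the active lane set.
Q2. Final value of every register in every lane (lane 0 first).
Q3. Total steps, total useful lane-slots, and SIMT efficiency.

step 0: d <- 0                       {0,1,2,3,4,5,6,7}
step 1: eval (d < 5)                 {0,1,2,3,4,5,6,7}
step 2: c <- 2                       {0,1,2,3,4,5,6,7}
step 3: d <- (d + 3)                 {0,1,2,3,4,5,6,7}
step 4: eval (d < 5)                 {0,1,2,3,4,5,6,7}
step 5: c <- 2                       {0,1,2,3,4,5,6,7}
step 6: d <- (d + 3)                 {0,1,2,3,4,5,6,7}
step 7: eval (d < 5)                 {0,1,2,3,4,5,6,7}
step 8: d <- ((d * c) * (7 - c))     {0,1,2,3,4,5,6,7}
step 9: eval ((-4 // -2) < (lane * 8)) {0,1,2,3,4,5,6,7}
step 10: c <- ((3 + -8) // 5)         {1,2,3,4,5,6,7}
step 11: c <- (lane % -2)             {1,2,3,4,5,6,7}
step 12: c <- d                       {0}
step 13: c <- max((12 % 2), -7)       {0}
step 14: c <- 0                       {0}
step 15: c <- d                       {0,1,2,3,4,5,6,7}
step 16: d <- ((-2 % 3) // -2)        {0,1,2,3,4,5,6,7}

Answer: 17 steps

d: -1,-1,-1,-1,-1,-1,-1,-1
c: 60,60,60,60,60,60,60,60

steps = 17; useful = 113; efficiency = 113/136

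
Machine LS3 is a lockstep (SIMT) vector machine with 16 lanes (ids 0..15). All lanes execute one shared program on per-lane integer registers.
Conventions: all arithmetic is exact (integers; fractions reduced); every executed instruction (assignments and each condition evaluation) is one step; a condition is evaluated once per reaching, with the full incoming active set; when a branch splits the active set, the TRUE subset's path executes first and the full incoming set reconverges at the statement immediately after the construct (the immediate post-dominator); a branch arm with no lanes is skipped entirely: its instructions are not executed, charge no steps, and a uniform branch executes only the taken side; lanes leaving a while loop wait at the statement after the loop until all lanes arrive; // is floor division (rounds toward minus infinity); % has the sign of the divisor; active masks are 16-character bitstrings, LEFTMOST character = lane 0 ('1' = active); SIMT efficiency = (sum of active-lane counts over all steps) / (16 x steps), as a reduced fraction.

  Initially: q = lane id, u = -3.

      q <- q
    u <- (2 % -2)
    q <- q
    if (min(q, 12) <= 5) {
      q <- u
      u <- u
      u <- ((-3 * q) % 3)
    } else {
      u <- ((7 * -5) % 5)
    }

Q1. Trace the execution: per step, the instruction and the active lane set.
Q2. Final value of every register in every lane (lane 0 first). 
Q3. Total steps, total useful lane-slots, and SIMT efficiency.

step 0: q <- q                       1111111111111111
step 1: u <- (2 % -2)                1111111111111111
step 2: q <- q                       1111111111111111
step 3: eval (min(q, 12) <= 5)       1111111111111111
step 4: q <- u                       1111110000000000
step 5: u <- u                       1111110000000000
step 6: u <- ((-3 * q) % 3)          1111110000000000
step 7: u <- ((7 * -5) % 5)          0000001111111111

Answer: 8 steps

q: 0,0,0,0,0,0,6,7,8,9,10,11,12,13,14,15
u: 0,0,0,0,0,0,0,0,0,0,0,0,0,0,0,0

steps = 8; useful = 92; efficiency = 92/128 = 23/32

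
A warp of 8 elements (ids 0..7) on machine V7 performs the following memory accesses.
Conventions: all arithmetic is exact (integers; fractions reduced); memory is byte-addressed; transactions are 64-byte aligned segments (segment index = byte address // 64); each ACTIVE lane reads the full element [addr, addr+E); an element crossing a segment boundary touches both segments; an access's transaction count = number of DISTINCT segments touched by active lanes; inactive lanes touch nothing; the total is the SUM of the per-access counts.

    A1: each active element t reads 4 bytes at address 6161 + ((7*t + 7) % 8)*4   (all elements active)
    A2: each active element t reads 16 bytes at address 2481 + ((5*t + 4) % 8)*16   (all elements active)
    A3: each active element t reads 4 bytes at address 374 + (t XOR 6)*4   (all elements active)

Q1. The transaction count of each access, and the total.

A1: 1 transaction
A2: 3 transactions
A3: 2 transactions

Answer: 1,3,2; total 6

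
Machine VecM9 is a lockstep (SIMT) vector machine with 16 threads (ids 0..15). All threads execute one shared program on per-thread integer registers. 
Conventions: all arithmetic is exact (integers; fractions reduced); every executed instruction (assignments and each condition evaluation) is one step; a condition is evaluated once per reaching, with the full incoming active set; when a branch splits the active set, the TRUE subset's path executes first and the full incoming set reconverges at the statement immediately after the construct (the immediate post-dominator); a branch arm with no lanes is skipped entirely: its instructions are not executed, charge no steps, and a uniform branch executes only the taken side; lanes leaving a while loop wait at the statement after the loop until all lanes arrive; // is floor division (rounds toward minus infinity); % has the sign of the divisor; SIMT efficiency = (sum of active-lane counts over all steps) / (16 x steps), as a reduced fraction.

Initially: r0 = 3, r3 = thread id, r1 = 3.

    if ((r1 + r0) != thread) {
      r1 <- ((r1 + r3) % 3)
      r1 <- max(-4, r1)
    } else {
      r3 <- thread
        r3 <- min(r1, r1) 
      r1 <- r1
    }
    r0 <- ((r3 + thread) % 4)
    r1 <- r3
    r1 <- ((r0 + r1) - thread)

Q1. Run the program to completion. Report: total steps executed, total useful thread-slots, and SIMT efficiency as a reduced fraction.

Answer: 9 steps, 97 useful, 97/144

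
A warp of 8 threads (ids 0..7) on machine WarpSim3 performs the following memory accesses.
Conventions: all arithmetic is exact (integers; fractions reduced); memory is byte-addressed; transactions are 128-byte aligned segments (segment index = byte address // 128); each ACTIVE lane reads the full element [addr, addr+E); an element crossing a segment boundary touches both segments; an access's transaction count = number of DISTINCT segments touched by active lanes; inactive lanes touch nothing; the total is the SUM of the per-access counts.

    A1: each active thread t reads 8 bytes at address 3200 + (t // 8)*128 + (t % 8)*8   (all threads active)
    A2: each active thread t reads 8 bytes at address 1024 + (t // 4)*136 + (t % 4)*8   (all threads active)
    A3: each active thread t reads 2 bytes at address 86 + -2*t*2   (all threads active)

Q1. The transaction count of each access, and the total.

A1: 1 transaction
A2: 2 transactions
A3: 1 transaction

Answer: 1,2,1; total 4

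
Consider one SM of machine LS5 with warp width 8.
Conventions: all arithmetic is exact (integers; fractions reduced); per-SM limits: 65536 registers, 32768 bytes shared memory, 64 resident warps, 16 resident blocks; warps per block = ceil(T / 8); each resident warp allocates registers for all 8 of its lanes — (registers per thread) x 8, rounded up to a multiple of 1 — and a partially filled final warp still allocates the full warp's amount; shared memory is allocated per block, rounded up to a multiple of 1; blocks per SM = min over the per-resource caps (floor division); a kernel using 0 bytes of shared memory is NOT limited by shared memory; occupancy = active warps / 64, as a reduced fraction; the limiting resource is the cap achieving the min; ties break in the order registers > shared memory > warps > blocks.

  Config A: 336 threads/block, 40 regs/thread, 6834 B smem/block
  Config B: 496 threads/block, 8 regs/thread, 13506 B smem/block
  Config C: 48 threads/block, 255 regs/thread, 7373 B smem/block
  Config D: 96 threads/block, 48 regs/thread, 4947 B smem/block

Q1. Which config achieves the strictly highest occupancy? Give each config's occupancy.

occupancies: A 21/32, B 31/32, C 3/8, D 15/16

Answer: B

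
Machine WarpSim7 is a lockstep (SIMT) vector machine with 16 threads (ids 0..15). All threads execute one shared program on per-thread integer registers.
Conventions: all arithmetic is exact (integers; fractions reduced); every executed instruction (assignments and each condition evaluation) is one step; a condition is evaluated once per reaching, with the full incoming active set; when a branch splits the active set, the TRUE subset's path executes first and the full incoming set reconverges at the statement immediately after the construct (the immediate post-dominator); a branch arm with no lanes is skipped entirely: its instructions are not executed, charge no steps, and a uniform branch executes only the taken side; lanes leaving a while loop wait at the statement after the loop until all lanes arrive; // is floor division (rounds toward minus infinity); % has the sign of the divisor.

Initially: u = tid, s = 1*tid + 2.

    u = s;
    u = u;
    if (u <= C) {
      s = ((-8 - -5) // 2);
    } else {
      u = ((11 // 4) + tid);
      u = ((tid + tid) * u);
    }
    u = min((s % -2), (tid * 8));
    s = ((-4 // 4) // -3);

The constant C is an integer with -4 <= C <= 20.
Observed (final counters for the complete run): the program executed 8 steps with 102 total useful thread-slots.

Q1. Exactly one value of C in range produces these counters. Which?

Answer: C = 11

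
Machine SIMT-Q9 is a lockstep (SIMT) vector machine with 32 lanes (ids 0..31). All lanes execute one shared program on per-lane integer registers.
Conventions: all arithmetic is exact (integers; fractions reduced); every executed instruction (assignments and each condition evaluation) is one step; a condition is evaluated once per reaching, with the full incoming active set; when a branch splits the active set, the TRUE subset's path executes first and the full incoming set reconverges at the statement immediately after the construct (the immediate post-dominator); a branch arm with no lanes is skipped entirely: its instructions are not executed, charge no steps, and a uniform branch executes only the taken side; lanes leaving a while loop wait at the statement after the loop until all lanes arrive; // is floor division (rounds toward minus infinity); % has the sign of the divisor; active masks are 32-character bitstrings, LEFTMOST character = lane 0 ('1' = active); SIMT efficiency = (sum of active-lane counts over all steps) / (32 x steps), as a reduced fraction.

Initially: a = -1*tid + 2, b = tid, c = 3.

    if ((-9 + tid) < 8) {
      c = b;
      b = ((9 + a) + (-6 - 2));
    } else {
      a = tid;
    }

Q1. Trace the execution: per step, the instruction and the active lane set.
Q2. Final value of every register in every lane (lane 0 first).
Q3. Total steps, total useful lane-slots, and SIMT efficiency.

step 0: eval ((-9 + tid) < 8)        11111111111111111111111111111111
step 1: c <- b                       11111111111111111000000000000000
step 2: b <- ((9 + a) + (-6 - 2))    11111111111111111000000000000000
step 3: a <- tid                     00000000000000000111111111111111

Answer: 4 steps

a: 2,1,0,-1,-2,-3,-4,-5,-6,-7,-8,-9,-10,-11,-12,-13,-14,17,18,19,20,21,22,23,24,25,26,27,28,29,30,31
b: 3,2,1,0,-1,-2,-3,-4,-5,-6,-7,-8,-9,-10,-11,-12,-13,17,18,19,20,21,22,23,24,25,26,27,28,29,30,31
c: 0,1,2,3,4,5,6,7,8,9,10,11,12,13,14,15,16,3,3,3,3,3,3,3,3,3,3,3,3,3,3,3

steps = 4; useful = 81; efficiency = 81/128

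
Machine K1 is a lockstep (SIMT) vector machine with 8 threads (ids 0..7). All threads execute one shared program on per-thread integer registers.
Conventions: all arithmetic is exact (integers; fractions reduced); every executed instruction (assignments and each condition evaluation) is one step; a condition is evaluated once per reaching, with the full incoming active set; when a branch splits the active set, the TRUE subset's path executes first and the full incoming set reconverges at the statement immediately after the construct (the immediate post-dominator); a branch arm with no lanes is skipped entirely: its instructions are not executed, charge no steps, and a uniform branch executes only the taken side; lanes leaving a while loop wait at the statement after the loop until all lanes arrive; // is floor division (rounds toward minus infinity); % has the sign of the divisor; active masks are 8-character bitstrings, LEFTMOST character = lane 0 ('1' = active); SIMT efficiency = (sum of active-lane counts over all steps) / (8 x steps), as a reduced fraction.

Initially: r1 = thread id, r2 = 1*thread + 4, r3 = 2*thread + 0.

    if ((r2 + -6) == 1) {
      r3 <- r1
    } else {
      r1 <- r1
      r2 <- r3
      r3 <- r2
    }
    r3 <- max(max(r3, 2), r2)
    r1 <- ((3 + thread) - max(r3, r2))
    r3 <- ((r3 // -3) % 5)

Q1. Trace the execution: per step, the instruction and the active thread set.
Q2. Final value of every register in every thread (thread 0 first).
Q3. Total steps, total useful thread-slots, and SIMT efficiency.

step 0: eval ((r2 + -6) == 1)        11111111
step 1: r3 <- r1                     00010000
step 2: r1 <- r1                     11101111
step 3: r2 <- r3                     11101111
step 4: r3 <- r2                     11101111
step 5: r3 <- max(max(r3, 2), r2)    11111111
step 6: r1 <- ((3 + thread) - max(r3, r2)) 11111111
step 7: r3 <- ((r3 // -3) % 5)       11111111

Answer: 8 steps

r1: 1,2,1,-1,-1,-2,-3,-4
r2: 0,2,4,7,8,10,12,14
r3: 4,4,3,2,2,1,1,0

steps = 8; useful = 54; efficiency = 54/64 = 27/32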